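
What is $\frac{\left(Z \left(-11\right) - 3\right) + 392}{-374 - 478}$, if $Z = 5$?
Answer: $- \frac{167}{426} \approx -0.39202$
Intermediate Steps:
$\frac{\left(Z \left(-11\right) - 3\right) + 392}{-374 - 478} = \frac{\left(5 \left(-11\right) - 3\right) + 392}{-374 - 478} = \frac{\left(-55 - 3\right) + 392}{-852} = \left(-58 + 392\right) \left(- \frac{1}{852}\right) = 334 \left(- \frac{1}{852}\right) = - \frac{167}{426}$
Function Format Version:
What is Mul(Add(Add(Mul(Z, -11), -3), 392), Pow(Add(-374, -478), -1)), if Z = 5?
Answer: Rational(-167, 426) ≈ -0.39202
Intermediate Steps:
Mul(Add(Add(Mul(Z, -11), -3), 392), Pow(Add(-374, -478), -1)) = Mul(Add(Add(Mul(5, -11), -3), 392), Pow(Add(-374, -478), -1)) = Mul(Add(Add(-55, -3), 392), Pow(-852, -1)) = Mul(Add(-58, 392), Rational(-1, 852)) = Mul(334, Rational(-1, 852)) = Rational(-167, 426)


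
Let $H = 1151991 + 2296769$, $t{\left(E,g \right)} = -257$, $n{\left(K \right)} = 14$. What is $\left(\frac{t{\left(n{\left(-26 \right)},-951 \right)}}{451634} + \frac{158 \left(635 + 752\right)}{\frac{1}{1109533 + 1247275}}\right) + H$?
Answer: $\frac{233263764827985295}{451634} \approx 5.1649 \cdot 10^{11}$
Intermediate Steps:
$H = 3448760$
$\left(\frac{t{\left(n{\left(-26 \right)},-951 \right)}}{451634} + \frac{158 \left(635 + 752\right)}{\frac{1}{1109533 + 1247275}}\right) + H = \left(- \frac{257}{451634} + \frac{158 \left(635 + 752\right)}{\frac{1}{1109533 + 1247275}}\right) + 3448760 = \left(\left(-257\right) \frac{1}{451634} + \frac{158 \cdot 1387}{\frac{1}{2356808}}\right) + 3448760 = \left(- \frac{257}{451634} + 219146 \frac{1}{\frac{1}{2356808}}\right) + 3448760 = \left(- \frac{257}{451634} + 219146 \cdot 2356808\right) + 3448760 = \left(- \frac{257}{451634} + 516485045968\right) + 3448760 = \frac{233262207250711455}{451634} + 3448760 = \frac{233263764827985295}{451634}$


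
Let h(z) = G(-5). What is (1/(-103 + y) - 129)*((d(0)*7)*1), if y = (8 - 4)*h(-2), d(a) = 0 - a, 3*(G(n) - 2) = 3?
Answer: 0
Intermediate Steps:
G(n) = 3 (G(n) = 2 + (⅓)*3 = 2 + 1 = 3)
h(z) = 3
d(a) = -a
y = 12 (y = (8 - 4)*3 = 4*3 = 12)
(1/(-103 + y) - 129)*((d(0)*7)*1) = (1/(-103 + 12) - 129)*((-1*0*7)*1) = (1/(-91) - 129)*((0*7)*1) = (-1/91 - 129)*(0*1) = -11740/91*0 = 0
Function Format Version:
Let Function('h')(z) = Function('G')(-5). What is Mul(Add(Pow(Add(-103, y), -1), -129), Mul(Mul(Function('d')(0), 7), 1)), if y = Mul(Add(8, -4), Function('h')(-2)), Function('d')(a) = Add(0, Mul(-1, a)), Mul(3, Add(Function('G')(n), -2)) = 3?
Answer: 0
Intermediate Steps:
Function('G')(n) = 3 (Function('G')(n) = Add(2, Mul(Rational(1, 3), 3)) = Add(2, 1) = 3)
Function('h')(z) = 3
Function('d')(a) = Mul(-1, a)
y = 12 (y = Mul(Add(8, -4), 3) = Mul(4, 3) = 12)
Mul(Add(Pow(Add(-103, y), -1), -129), Mul(Mul(Function('d')(0), 7), 1)) = Mul(Add(Pow(Add(-103, 12), -1), -129), Mul(Mul(Mul(-1, 0), 7), 1)) = Mul(Add(Pow(-91, -1), -129), Mul(Mul(0, 7), 1)) = Mul(Add(Rational(-1, 91), -129), Mul(0, 1)) = Mul(Rational(-11740, 91), 0) = 0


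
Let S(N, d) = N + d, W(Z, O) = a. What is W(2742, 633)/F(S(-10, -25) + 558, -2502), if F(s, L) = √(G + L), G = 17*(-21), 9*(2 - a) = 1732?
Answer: 1714*I*√2859/25731 ≈ 3.5617*I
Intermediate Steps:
a = -1714/9 (a = 2 - ⅑*1732 = 2 - 1732/9 = -1714/9 ≈ -190.44)
W(Z, O) = -1714/9
G = -357
F(s, L) = √(-357 + L)
W(2742, 633)/F(S(-10, -25) + 558, -2502) = -1714/(9*√(-357 - 2502)) = -1714*(-I*√2859/2859)/9 = -(-1714)*I*√2859/25731 = 1714*I*√2859/25731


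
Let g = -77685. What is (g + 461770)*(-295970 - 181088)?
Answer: -183230821930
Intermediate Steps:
(g + 461770)*(-295970 - 181088) = (-77685 + 461770)*(-295970 - 181088) = 384085*(-477058) = -183230821930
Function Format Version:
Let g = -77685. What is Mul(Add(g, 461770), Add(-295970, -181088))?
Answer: -183230821930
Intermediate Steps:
Mul(Add(g, 461770), Add(-295970, -181088)) = Mul(Add(-77685, 461770), Add(-295970, -181088)) = Mul(384085, -477058) = -183230821930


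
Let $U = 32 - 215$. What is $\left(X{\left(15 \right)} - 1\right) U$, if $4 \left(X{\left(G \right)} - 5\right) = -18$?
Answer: $\frac{183}{2} \approx 91.5$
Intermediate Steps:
$X{\left(G \right)} = \frac{1}{2}$ ($X{\left(G \right)} = 5 + \frac{1}{4} \left(-18\right) = 5 - \frac{9}{2} = \frac{1}{2}$)
$U = -183$ ($U = 32 - 215 = -183$)
$\left(X{\left(15 \right)} - 1\right) U = \left(\frac{1}{2} - 1\right) \left(-183\right) = \left(- \frac{1}{2}\right) \left(-183\right) = \frac{183}{2}$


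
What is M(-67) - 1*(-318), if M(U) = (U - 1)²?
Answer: 4942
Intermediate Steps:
M(U) = (-1 + U)²
M(-67) - 1*(-318) = (-1 - 67)² - 1*(-318) = (-68)² + 318 = 4624 + 318 = 4942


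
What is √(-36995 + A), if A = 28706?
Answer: 3*I*√921 ≈ 91.044*I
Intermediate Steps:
√(-36995 + A) = √(-36995 + 28706) = √(-8289) = 3*I*√921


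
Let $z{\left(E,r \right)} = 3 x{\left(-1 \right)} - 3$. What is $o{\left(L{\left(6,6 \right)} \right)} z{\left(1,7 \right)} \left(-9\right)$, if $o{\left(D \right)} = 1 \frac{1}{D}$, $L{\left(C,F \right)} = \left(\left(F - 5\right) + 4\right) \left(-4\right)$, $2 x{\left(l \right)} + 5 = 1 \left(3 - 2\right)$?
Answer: $- \frac{81}{20} \approx -4.05$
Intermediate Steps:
$x{\left(l \right)} = -2$ ($x{\left(l \right)} = - \frac{5}{2} + \frac{1 \left(3 - 2\right)}{2} = - \frac{5}{2} + \frac{1 \cdot 1}{2} = - \frac{5}{2} + \frac{1}{2} \cdot 1 = - \frac{5}{2} + \frac{1}{2} = -2$)
$L{\left(C,F \right)} = 4 - 4 F$ ($L{\left(C,F \right)} = \left(\left(-5 + F\right) + 4\right) \left(-4\right) = \left(-1 + F\right) \left(-4\right) = 4 - 4 F$)
$o{\left(D \right)} = \frac{1}{D}$
$z{\left(E,r \right)} = -9$ ($z{\left(E,r \right)} = 3 \left(-2\right) - 3 = -6 - 3 = -9$)
$o{\left(L{\left(6,6 \right)} \right)} z{\left(1,7 \right)} \left(-9\right) = \frac{1}{4 - 24} \left(-9\right) \left(-9\right) = \frac{1}{-20} \left(-9\right) \left(-9\right) = \left(- \frac{1}{20}\right) \left(-9\right) \left(-9\right) = \frac{9}{20} \left(-9\right) = - \frac{81}{20}$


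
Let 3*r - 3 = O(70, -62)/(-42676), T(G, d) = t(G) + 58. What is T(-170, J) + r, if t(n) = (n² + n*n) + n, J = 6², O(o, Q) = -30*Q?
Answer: 615483786/10669 ≈ 57689.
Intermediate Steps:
J = 36
t(n) = n + 2*n² (t(n) = (n² + n²) + n = 2*n² + n = n + 2*n²)
T(G, d) = 58 + G*(1 + 2*G) (T(G, d) = G*(1 + 2*G) + 58 = 58 + G*(1 + 2*G))
r = 10514/10669 (r = 1 + (-30*(-62)/(-42676))/3 = 1 + (1860*(-1/42676))/3 = 1 + (⅓)*(-465/10669) = 1 - 155/10669 = 10514/10669 ≈ 0.98547)
T(-170, J) + r = (58 - 170*(1 + 2*(-170))) + 10514/10669 = (58 - 170*(1 - 340)) + 10514/10669 = (58 - 170*(-339)) + 10514/10669 = (58 + 57630) + 10514/10669 = 57688 + 10514/10669 = 615483786/10669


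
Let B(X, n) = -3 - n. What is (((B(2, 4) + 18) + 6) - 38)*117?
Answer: -2457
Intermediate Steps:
(((B(2, 4) + 18) + 6) - 38)*117 = ((((-3 - 1*4) + 18) + 6) - 38)*117 = ((((-3 - 4) + 18) + 6) - 38)*117 = (((-7 + 18) + 6) - 38)*117 = ((11 + 6) - 38)*117 = (17 - 38)*117 = -21*117 = -2457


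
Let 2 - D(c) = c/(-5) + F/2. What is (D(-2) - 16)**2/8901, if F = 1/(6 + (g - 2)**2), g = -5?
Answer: 100489/4308084 ≈ 0.023326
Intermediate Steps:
F = 1/55 (F = 1/(6 + (-5 - 2)**2) = 1/(6 + (-7)**2) = 1/(6 + 49) = 1/55 ≈ 0.018182)
D(c) = 219/110 + c/5 (D(c) = 2 - (c/(-5) + (1/55)/2) = 2 - (c*(-1/5) + (1/55)*(1/2)) = 2 - (-c/5 + 1/110) = 2 - (1/110 - c/5) = 2 + (-1/110 + c/5) = 219/110 + c/5)
(D(-2) - 16)**2/8901 = ((219/110 + (1/5)*(-2)) - 16)**2/8901 = ((219/110 - 2/5) - 16)**2*(1/8901) = (35/22 - 16)**2*(1/8901) = (-317/22)**2*(1/8901) = (100489/484)*(1/8901) = 100489/4308084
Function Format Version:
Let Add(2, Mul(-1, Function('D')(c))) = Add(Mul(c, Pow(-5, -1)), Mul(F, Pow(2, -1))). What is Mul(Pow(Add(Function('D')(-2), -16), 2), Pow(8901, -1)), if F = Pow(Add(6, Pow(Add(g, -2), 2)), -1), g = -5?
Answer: Rational(100489, 4308084) ≈ 0.023326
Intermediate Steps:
F = Rational(1, 55) (F = Pow(Add(6, Pow(Add(-5, -2), 2)), -1) = Pow(Add(6, Pow(-7, 2)), -1) = Pow(Add(6, 49), -1) = Pow(55, -1) = Rational(1, 55) ≈ 0.018182)
Function('D')(c) = Add(Rational(219, 110), Mul(Rational(1, 5), c)) (Function('D')(c) = Add(2, Mul(-1, Add(Mul(c, Pow(-5, -1)), Mul(Rational(1, 55), Pow(2, -1))))) = Add(2, Mul(-1, Add(Mul(c, Rational(-1, 5)), Mul(Rational(1, 55), Rational(1, 2))))) = Add(2, Mul(-1, Add(Mul(Rational(-1, 5), c), Rational(1, 110)))) = Add(2, Mul(-1, Add(Rational(1, 110), Mul(Rational(-1, 5), c)))) = Add(2, Add(Rational(-1, 110), Mul(Rational(1, 5), c))) = Add(Rational(219, 110), Mul(Rational(1, 5), c)))
Mul(Pow(Add(Function('D')(-2), -16), 2), Pow(8901, -1)) = Mul(Pow(Add(Add(Rational(219, 110), Mul(Rational(1, 5), -2)), -16), 2), Pow(8901, -1)) = Mul(Pow(Add(Add(Rational(219, 110), Rational(-2, 5)), -16), 2), Rational(1, 8901)) = Mul(Pow(Add(Rational(35, 22), -16), 2), Rational(1, 8901)) = Mul(Pow(Rational(-317, 22), 2), Rational(1, 8901)) = Mul(Rational(100489, 484), Rational(1, 8901)) = Rational(100489, 4308084)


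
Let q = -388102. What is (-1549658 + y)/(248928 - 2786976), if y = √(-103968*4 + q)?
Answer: 774829/1269024 - I*√803974/2538048 ≈ 0.61057 - 0.00035328*I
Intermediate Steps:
y = I*√803974 (y = √(-103968*4 - 388102) = √(-415872 - 388102) = √(-803974) = I*√803974 ≈ 896.65*I)
(-1549658 + y)/(248928 - 2786976) = (-1549658 + I*√803974)/(248928 - 2786976) = (-1549658 + I*√803974)/(-2538048) = (-1549658 + I*√803974)*(-1/2538048) = 774829/1269024 - I*√803974/2538048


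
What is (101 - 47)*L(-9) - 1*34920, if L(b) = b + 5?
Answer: -35136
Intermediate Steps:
L(b) = 5 + b
(101 - 47)*L(-9) - 1*34920 = (101 - 47)*(5 - 9) - 1*34920 = 54*(-4) - 34920 = -216 - 34920 = -35136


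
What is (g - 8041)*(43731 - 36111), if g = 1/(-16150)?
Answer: -98954959062/1615 ≈ -6.1272e+7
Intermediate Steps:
g = -1/16150 ≈ -6.1919e-5
(g - 8041)*(43731 - 36111) = (-1/16150 - 8041)*(43731 - 36111) = -129862151/16150*7620 = -98954959062/1615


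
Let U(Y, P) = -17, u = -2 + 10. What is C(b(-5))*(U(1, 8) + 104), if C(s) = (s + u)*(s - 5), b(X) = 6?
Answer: 1218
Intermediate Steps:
u = 8
C(s) = (-5 + s)*(8 + s) (C(s) = (s + 8)*(s - 5) = (8 + s)*(-5 + s) = (-5 + s)*(8 + s))
C(b(-5))*(U(1, 8) + 104) = (-40 + 6² + 3*6)*(-17 + 104) = (-40 + 36 + 18)*87 = 14*87 = 1218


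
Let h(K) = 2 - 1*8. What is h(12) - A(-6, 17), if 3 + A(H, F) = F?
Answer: -20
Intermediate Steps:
A(H, F) = -3 + F
h(K) = -6 (h(K) = 2 - 8 = -6)
h(12) - A(-6, 17) = -6 - (-3 + 17) = -6 - 1*14 = -6 - 14 = -20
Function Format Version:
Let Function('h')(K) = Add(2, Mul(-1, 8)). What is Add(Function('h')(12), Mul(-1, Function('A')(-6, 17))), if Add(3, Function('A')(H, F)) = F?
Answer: -20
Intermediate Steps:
Function('A')(H, F) = Add(-3, F)
Function('h')(K) = -6 (Function('h')(K) = Add(2, -8) = -6)
Add(Function('h')(12), Mul(-1, Function('A')(-6, 17))) = Add(-6, Mul(-1, Add(-3, 17))) = Add(-6, Mul(-1, 14)) = Add(-6, -14) = -20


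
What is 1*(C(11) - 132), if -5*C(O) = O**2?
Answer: -781/5 ≈ -156.20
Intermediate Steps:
C(O) = -O**2/5
1*(C(11) - 132) = 1*(-1/5*11**2 - 132) = 1*(-1/5*121 - 132) = 1*(-121/5 - 132) = 1*(-781/5) = -781/5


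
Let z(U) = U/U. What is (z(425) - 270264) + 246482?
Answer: -23781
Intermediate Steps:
z(U) = 1
(z(425) - 270264) + 246482 = (1 - 270264) + 246482 = -270263 + 246482 = -23781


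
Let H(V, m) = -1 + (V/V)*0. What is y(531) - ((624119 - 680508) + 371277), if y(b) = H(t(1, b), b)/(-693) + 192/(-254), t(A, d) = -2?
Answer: -27713674169/88011 ≈ -3.1489e+5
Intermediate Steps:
H(V, m) = -1 (H(V, m) = -1 + 1*0 = -1 + 0 = -1)
y(b) = -66401/88011 (y(b) = -1/(-693) + 192/(-254) = -1*(-1/693) + 192*(-1/254) = 1/693 - 96/127 = -66401/88011)
y(531) - ((624119 - 680508) + 371277) = -66401/88011 - ((624119 - 680508) + 371277) = -66401/88011 - (-56389 + 371277) = -66401/88011 - 1*314888 = -66401/88011 - 314888 = -27713674169/88011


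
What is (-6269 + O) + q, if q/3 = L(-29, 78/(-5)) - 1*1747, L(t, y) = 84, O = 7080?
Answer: -4178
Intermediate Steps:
q = -4989 (q = 3*(84 - 1*1747) = 3*(84 - 1747) = 3*(-1663) = -4989)
(-6269 + O) + q = (-6269 + 7080) - 4989 = 811 - 4989 = -4178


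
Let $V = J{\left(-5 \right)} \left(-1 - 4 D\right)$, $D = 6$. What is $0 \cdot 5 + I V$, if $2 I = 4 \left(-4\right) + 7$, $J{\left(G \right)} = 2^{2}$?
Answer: $450$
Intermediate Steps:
$J{\left(G \right)} = 4$
$I = - \frac{9}{2}$ ($I = \frac{4 \left(-4\right) + 7}{2} = \frac{-16 + 7}{2} = \frac{1}{2} \left(-9\right) = - \frac{9}{2} \approx -4.5$)
$V = -100$ ($V = 4 \left(-1 - 24\right) = 4 \left(-25\right) = -100$)
$0 \cdot 5 + I V = 0 \cdot 5 - -450 = 0 + 450 = 450$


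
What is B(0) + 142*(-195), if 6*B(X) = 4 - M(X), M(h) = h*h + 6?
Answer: -83071/3 ≈ -27690.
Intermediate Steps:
M(h) = 6 + h² (M(h) = h² + 6 = 6 + h²)
B(X) = -⅓ - X²/6 (B(X) = (4 - (6 + X²))/6 = (4 + (-6 - X²))/6 = (-2 - X²)/6 = -⅓ - X²/6)
B(0) + 142*(-195) = (-⅓ - ⅙*0²) + 142*(-195) = (-⅓ - ⅙*0) - 27690 = (-⅓ + 0) - 27690 = -⅓ - 27690 = -83071/3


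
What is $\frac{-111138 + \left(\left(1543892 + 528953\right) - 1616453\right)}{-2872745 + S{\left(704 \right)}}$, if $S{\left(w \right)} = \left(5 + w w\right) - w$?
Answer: $- \frac{172627}{1188914} \approx -0.1452$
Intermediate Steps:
$S{\left(w \right)} = 5 + w^{2} - w$ ($S{\left(w \right)} = \left(5 + w^{2}\right) - w = 5 + w^{2} - w$)
$\frac{-111138 + \left(\left(1543892 + 528953\right) - 1616453\right)}{-2872745 + S{\left(704 \right)}} = \frac{-111138 + \left(\left(1543892 + 528953\right) - 1616453\right)}{-2872745 + \left(5 + 704^{2} - 704\right)} = \frac{-111138 + \left(2072845 - 1616453\right)}{-2872745 + \left(5 + 495616 - 704\right)} = \frac{-111138 + 456392}{-2872745 + 494917} = \frac{345254}{-2377828} = 345254 \left(- \frac{1}{2377828}\right) = - \frac{172627}{1188914}$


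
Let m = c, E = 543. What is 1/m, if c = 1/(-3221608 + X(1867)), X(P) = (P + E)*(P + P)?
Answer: 5777332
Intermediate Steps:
X(P) = 2*P*(543 + P) (X(P) = (P + 543)*(P + P) = (543 + P)*(2*P) = 2*P*(543 + P))
c = 1/5777332 (c = 1/(-3221608 + 2*1867*(543 + 1867)) = 1/(-3221608 + 2*1867*2410) = 1/(-3221608 + 8998940) = 1/5777332 ≈ 1.7309e-7)
m = 1/5777332 ≈ 1.7309e-7
1/m = 1/(1/5777332) = 5777332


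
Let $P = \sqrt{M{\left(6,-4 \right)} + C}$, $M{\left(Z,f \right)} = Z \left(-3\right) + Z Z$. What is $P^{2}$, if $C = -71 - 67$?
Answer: $-120$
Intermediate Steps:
$M{\left(Z,f \right)} = Z^{2} - 3 Z$ ($M{\left(Z,f \right)} = - 3 Z + Z^{2} = Z^{2} - 3 Z$)
$C = -138$
$P = 2 i \sqrt{30}$ ($P = \sqrt{6 \left(-3 + 6\right) - 138} = \sqrt{6 \cdot 3 - 138} = \sqrt{18 - 138} = \sqrt{-120} = 2 i \sqrt{30} \approx 10.954 i$)
$P^{2} = \left(2 i \sqrt{30}\right)^{2} = -120$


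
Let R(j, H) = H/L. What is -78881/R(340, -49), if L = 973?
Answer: 10964459/7 ≈ 1.5664e+6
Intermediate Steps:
R(j, H) = H/973
-78881/R(340, -49) = -78881/((1/973)*(-49)) = -78881/(-7/139) = -78881*(-139/7) = 10964459/7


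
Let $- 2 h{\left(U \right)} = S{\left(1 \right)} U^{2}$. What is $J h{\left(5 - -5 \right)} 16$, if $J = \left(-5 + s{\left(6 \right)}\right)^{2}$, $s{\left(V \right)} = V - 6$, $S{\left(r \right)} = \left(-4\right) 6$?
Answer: $480000$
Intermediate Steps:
$S{\left(r \right)} = -24$
$s{\left(V \right)} = -6 + V$ ($s{\left(V \right)} = V - 6 = -6 + V$)
$J = 25$ ($J = \left(-5 + \left(-6 + 6\right)\right)^{2} = \left(-5 + 0\right)^{2} = \left(-5\right)^{2} = 25$)
$h{\left(U \right)} = 12 U^{2}$ ($h{\left(U \right)} = - \frac{\left(-24\right) U^{2}}{2} = 12 U^{2}$)
$J h{\left(5 - -5 \right)} 16 = 25 \cdot 12 \left(5 - -5\right)^{2} \cdot 16 = 25 \cdot 12 \left(5 + 5\right)^{2} \cdot 16 = 25 \cdot 12 \cdot 10^{2} \cdot 16 = 25 \cdot 12 \cdot 100 \cdot 16 = 25 \cdot 1200 \cdot 16 = 30000 \cdot 16 = 480000$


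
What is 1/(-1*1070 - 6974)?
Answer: -1/8044 ≈ -0.00012432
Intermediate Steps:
1/(-1*1070 - 6974) = 1/(-1070 - 6974) = 1/(-8044) = -1/8044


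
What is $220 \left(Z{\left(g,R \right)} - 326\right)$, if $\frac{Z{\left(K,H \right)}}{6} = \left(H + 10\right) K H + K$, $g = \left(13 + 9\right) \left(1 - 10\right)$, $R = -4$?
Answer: $5939560$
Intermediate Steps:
$g = -198$ ($g = 22 \left(-9\right) = -198$)
$Z{\left(K,H \right)} = 6 K + 6 H K \left(10 + H\right)$ ($Z{\left(K,H \right)} = 6 \left(\left(H + 10\right) K H + K\right) = 6 \left(\left(10 + H\right) K H + K\right) = 6 \left(K \left(10 + H\right) H + K\right) = 6 \left(H K \left(10 + H\right) + K\right) = 6 \left(K + H K \left(10 + H\right)\right) = 6 K + 6 H K \left(10 + H\right)$)
$220 \left(Z{\left(g,R \right)} - 326\right) = 220 \left(6 \left(-198\right) \left(1 + \left(-4\right)^{2} + 10 \left(-4\right)\right) - 326\right) = 220 \left(6 \left(-198\right) \left(1 + 16 - 40\right) - 326\right) = 220 \left(6 \left(-198\right) \left(-23\right) - 326\right) = 220 \left(27324 - 326\right) = 220 \cdot 26998 = 5939560$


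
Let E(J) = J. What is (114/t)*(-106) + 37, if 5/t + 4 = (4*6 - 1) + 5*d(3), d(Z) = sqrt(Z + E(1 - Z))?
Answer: -289831/5 ≈ -57966.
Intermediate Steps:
d(Z) = 1 (d(Z) = sqrt(Z + (1 - Z)) = sqrt(1) = 1)
t = 5/24 (t = 5/(-4 + ((4*6 - 1) + 5*1)) = 5/(-4 + ((24 - 1) + 5)) = 5/(-4 + (23 + 5)) = 5/(-4 + 28) = 5/24 ≈ 0.20833)
(114/t)*(-106) + 37 = (114/(5/24))*(-106) + 37 = (114*(24/5))*(-106) + 37 = (2736/5)*(-106) + 37 = -290016/5 + 37 = -289831/5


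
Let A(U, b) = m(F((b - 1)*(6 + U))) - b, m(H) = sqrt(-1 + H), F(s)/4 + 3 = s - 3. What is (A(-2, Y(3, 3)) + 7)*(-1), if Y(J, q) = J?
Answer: -4 - sqrt(7) ≈ -6.6458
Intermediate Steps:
F(s) = -24 + 4*s (F(s) = -12 + 4*(s - 3) = -12 + 4*(-3 + s) = -12 + (-12 + 4*s) = -24 + 4*s)
A(U, b) = sqrt(-25 + 4*(-1 + b)*(6 + U)) - b (A(U, b) = sqrt(-1 + (-24 + 4*((b - 1)*(6 + U)))) - b = sqrt(-1 + (-24 + 4*((-1 + b)*(6 + U)))) - b = sqrt(-1 + (-24 + 4*(-1 + b)*(6 + U))) - b = sqrt(-25 + 4*(-1 + b)*(6 + U)) - b)
(A(-2, Y(3, 3)) + 7)*(-1) = ((sqrt(-49 - 4*(-2) + 24*3 + 4*(-2)*3) - 1*3) + 7)*(-1) = ((sqrt(-49 + 8 + 72 - 24) - 3) + 7)*(-1) = ((sqrt(7) - 3) + 7)*(-1) = ((-3 + sqrt(7)) + 7)*(-1) = (4 + sqrt(7))*(-1) = -4 - sqrt(7)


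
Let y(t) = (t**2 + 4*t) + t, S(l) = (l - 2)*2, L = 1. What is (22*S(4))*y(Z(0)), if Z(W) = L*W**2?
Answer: 0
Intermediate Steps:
S(l) = -4 + 2*l (S(l) = (-2 + l)*2 = -4 + 2*l)
Z(W) = W**2 (Z(W) = 1*W**2 = W**2)
y(t) = t**2 + 5*t
(22*S(4))*y(Z(0)) = (22*(-4 + 2*4))*(0**2*(5 + 0**2)) = (22*(-4 + 8))*(0*(5 + 0)) = (22*4)*(0*5) = 88*0 = 0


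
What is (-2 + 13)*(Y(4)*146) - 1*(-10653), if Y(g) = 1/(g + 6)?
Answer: 54068/5 ≈ 10814.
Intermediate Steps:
Y(g) = 1/(6 + g)
(-2 + 13)*(Y(4)*146) - 1*(-10653) = (-2 + 13)*(146/(6 + 4)) - 1*(-10653) = 11*(146/10) + 10653 = 11*((1/10)*146) + 10653 = 11*(73/5) + 10653 = 803/5 + 10653 = 54068/5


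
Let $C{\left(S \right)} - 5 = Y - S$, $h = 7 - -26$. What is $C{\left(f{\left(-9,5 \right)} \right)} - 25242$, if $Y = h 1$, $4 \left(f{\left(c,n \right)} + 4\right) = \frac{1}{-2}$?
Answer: $- \frac{201599}{8} \approx -25200.0$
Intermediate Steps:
$h = 33$ ($h = 7 + 26 = 33$)
$f{\left(c,n \right)} = - \frac{33}{8}$ ($f{\left(c,n \right)} = -4 + \frac{1}{4 \left(-2\right)} = -4 + \frac{1}{4} \left(- \frac{1}{2}\right) = -4 - \frac{1}{8} = - \frac{33}{8}$)
$Y = 33$ ($Y = 33 \cdot 1 = 33$)
$C{\left(S \right)} = 38 - S$ ($C{\left(S \right)} = 5 - \left(-33 + S\right) = 38 - S$)
$C{\left(f{\left(-9,5 \right)} \right)} - 25242 = \left(38 - - \frac{33}{8}\right) - 25242 = \left(38 + \frac{33}{8}\right) - 25242 = \frac{337}{8} - 25242 = - \frac{201599}{8}$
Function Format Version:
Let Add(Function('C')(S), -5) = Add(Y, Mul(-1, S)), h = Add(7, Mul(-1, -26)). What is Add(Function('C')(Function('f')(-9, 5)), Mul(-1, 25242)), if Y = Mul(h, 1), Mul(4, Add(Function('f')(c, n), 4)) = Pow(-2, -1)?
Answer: Rational(-201599, 8) ≈ -25200.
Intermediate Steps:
h = 33 (h = Add(7, 26) = 33)
Function('f')(c, n) = Rational(-33, 8) (Function('f')(c, n) = Add(-4, Mul(Rational(1, 4), Pow(-2, -1))) = Add(-4, Mul(Rational(1, 4), Rational(-1, 2))) = Add(-4, Rational(-1, 8)) = Rational(-33, 8))
Y = 33 (Y = Mul(33, 1) = 33)
Function('C')(S) = Add(38, Mul(-1, S)) (Function('C')(S) = Add(5, Add(33, Mul(-1, S))) = Add(38, Mul(-1, S)))
Add(Function('C')(Function('f')(-9, 5)), Mul(-1, 25242)) = Add(Add(38, Mul(-1, Rational(-33, 8))), Mul(-1, 25242)) = Add(Add(38, Rational(33, 8)), -25242) = Add(Rational(337, 8), -25242) = Rational(-201599, 8)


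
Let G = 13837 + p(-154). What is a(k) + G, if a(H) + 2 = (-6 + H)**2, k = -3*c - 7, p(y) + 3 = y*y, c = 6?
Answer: 38509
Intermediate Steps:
p(y) = -3 + y**2 (p(y) = -3 + y*y = -3 + y**2)
G = 37550 (G = 13837 + (-3 + (-154)**2) = 13837 + (-3 + 23716) = 13837 + 23713 = 37550)
k = -25 (k = -3*6 - 7 = -18 - 7 = -25)
a(H) = -2 + (-6 + H)**2
a(k) + G = (-2 + (-6 - 25)**2) + 37550 = (-2 + (-31)**2) + 37550 = (-2 + 961) + 37550 = 959 + 37550 = 38509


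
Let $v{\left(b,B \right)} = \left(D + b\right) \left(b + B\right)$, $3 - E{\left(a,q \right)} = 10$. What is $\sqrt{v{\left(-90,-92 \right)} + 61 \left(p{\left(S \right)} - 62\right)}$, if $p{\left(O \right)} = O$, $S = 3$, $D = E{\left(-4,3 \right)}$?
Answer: $\sqrt{14055} \approx 118.55$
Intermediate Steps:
$E{\left(a,q \right)} = -7$ ($E{\left(a,q \right)} = 3 - 10 = -7$)
$D = -7$
$v{\left(b,B \right)} = \left(-7 + b\right) \left(B + b\right)$ ($v{\left(b,B \right)} = \left(-7 + b\right) \left(b + B\right) = \left(-7 + b\right) \left(B + b\right)$)
$\sqrt{v{\left(-90,-92 \right)} + 61 \left(p{\left(S \right)} - 62\right)} = \sqrt{\left(\left(-90\right)^{2} - -644 - -630 - -8280\right) + 61 \left(3 - 62\right)} = \sqrt{\left(8100 + 644 + 630 + 8280\right) + 61 \left(-59\right)} = \sqrt{17654 - 3599} = \sqrt{14055}$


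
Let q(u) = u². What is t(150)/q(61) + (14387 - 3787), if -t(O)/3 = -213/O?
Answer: 1972130213/186050 ≈ 10600.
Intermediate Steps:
t(O) = 639/O (t(O) = -(-639)/O = 639/O)
t(150)/q(61) + (14387 - 3787) = (639/150)/(61²) + (14387 - 3787) = (639*(1/150))/3721 + 10600 = (213/50)*(1/3721) + 10600 = 213/186050 + 10600 = 1972130213/186050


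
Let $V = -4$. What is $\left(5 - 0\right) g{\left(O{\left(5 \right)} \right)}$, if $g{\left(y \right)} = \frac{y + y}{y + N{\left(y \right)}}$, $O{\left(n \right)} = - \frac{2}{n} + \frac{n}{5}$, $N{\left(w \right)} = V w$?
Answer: $- \frac{10}{3} \approx -3.3333$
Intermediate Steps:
$N{\left(w \right)} = - 4 w$
$O{\left(n \right)} = - \frac{2}{n} + \frac{n}{5}$ ($O{\left(n \right)} = - \frac{2}{n} + n \frac{1}{5} = - \frac{2}{n} + \frac{n}{5}$)
$g{\left(y \right)} = - \frac{2}{3}$ ($g{\left(y \right)} = \frac{y + y}{y - 4 y} = \frac{2 y}{\left(-3\right) y} = 2 y \left(- \frac{1}{3 y}\right) = - \frac{2}{3}$)
$\left(5 - 0\right) g{\left(O{\left(5 \right)} \right)} = \left(5 - 0\right) \left(- \frac{2}{3}\right) = \left(5 + 0\right) \left(- \frac{2}{3}\right) = 5 \left(- \frac{2}{3}\right) = - \frac{10}{3}$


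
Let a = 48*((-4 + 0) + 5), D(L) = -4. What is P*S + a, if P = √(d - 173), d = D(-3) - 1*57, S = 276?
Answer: 48 + 828*I*√26 ≈ 48.0 + 4222.0*I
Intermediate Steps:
d = -61 (d = -4 - 1*57 = -4 - 57 = -61)
P = 3*I*√26 (P = √(-61 - 173) = √(-234) = 3*I*√26 ≈ 15.297*I)
a = 48 (a = 48*(-4 + 5) = 48*1 = 48)
P*S + a = (3*I*√26)*276 + 48 = 828*I*√26 + 48 = 48 + 828*I*√26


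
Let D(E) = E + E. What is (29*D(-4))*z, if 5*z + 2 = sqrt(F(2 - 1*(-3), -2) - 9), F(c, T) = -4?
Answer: 464/5 - 232*I*sqrt(13)/5 ≈ 92.8 - 167.3*I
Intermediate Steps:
z = -2/5 + I*sqrt(13)/5 (z = -2/5 + sqrt(-4 - 9)/5 = -2/5 + sqrt(-13)/5 = -2/5 + (I*sqrt(13))/5 = -2/5 + I*sqrt(13)/5 ≈ -0.4 + 0.72111*I)
D(E) = 2*E
(29*D(-4))*z = (29*(2*(-4)))*(-2/5 + I*sqrt(13)/5) = (29*(-8))*(-2/5 + I*sqrt(13)/5) = -232*(-2/5 + I*sqrt(13)/5) = 464/5 - 232*I*sqrt(13)/5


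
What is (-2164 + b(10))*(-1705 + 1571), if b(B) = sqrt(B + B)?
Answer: 289976 - 268*sqrt(5) ≈ 2.8938e+5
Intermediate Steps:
b(B) = sqrt(2)*sqrt(B) (b(B) = sqrt(2*B) = sqrt(2)*sqrt(B))
(-2164 + b(10))*(-1705 + 1571) = (-2164 + sqrt(2)*sqrt(10))*(-1705 + 1571) = (-2164 + 2*sqrt(5))*(-134) = 289976 - 268*sqrt(5)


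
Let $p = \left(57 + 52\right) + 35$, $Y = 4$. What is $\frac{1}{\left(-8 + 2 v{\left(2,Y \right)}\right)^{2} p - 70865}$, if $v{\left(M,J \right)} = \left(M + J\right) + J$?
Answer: $- \frac{1}{50129} \approx -1.9949 \cdot 10^{-5}$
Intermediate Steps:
$v{\left(M,J \right)} = M + 2 J$ ($v{\left(M,J \right)} = \left(J + M\right) + J = M + 2 J$)
$p = 144$ ($p = 109 + 35 = 144$)
$\frac{1}{\left(-8 + 2 v{\left(2,Y \right)}\right)^{2} p - 70865} = \frac{1}{\left(-8 + 2 \left(2 + 2 \cdot 4\right)\right)^{2} \cdot 144 - 70865} = \frac{1}{\left(-8 + 2 \left(2 + 8\right)\right)^{2} \cdot 144 - 70865} = \frac{1}{\left(-8 + 2 \cdot 10\right)^{2} \cdot 144 - 70865} = \frac{1}{\left(-8 + 20\right)^{2} \cdot 144 - 70865} = \frac{1}{12^{2} \cdot 144 - 70865} = \frac{1}{144 \cdot 144 - 70865} = \frac{1}{20736 - 70865} = \frac{1}{-50129} = - \frac{1}{50129}$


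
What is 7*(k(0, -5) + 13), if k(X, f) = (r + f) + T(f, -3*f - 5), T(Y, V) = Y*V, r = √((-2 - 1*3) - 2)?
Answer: -294 + 7*I*√7 ≈ -294.0 + 18.52*I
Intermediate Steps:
r = I*√7 (r = √((-2 - 3) - 2) = √(-5 - 2) = √(-7) = I*√7 ≈ 2.6458*I)
T(Y, V) = V*Y
k(X, f) = f + I*√7 + f*(-5 - 3*f) (k(X, f) = (I*√7 + f) + (-3*f - 5)*f = (f + I*√7) + (-5 - 3*f)*f = (f + I*√7) + f*(-5 - 3*f) = f + I*√7 + f*(-5 - 3*f))
7*(k(0, -5) + 13) = 7*((-5 + I*√7 - 1*(-5)*(5 + 3*(-5))) + 13) = 7*((-5 + I*√7 - 1*(-5)*(5 - 15)) + 13) = 7*((-5 + I*√7 - 1*(-5)*(-10)) + 13) = 7*((-5 + I*√7 - 50) + 13) = 7*((-55 + I*√7) + 13) = 7*(-42 + I*√7) = -294 + 7*I*√7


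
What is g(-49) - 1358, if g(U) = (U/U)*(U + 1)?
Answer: -1406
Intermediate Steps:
g(U) = 1 + U (g(U) = 1*(1 + U) = 1 + U)
g(-49) - 1358 = (1 - 49) - 1358 = -48 - 1358 = -1406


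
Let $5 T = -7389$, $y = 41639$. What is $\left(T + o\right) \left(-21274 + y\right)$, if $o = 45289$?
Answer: $892215088$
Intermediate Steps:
$T = - \frac{7389}{5}$ ($T = \frac{1}{5} \left(-7389\right) = - \frac{7389}{5} \approx -1477.8$)
$\left(T + o\right) \left(-21274 + y\right) = \left(- \frac{7389}{5} + 45289\right) \left(-21274 + 41639\right) = \frac{219056}{5} \cdot 20365 = 892215088$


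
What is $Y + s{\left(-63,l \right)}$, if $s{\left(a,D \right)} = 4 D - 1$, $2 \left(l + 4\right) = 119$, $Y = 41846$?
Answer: $42067$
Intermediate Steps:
$l = \frac{111}{2}$ ($l = -4 + \frac{1}{2} \cdot 119 = -4 + \frac{119}{2} = \frac{111}{2} \approx 55.5$)
$s{\left(a,D \right)} = -1 + 4 D$
$Y + s{\left(-63,l \right)} = 41846 + \left(-1 + 4 \cdot \frac{111}{2}\right) = 41846 + \left(-1 + 222\right) = 41846 + 221 = 42067$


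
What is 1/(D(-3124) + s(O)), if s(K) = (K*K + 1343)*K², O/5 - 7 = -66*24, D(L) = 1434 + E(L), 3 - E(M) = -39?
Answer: 1/3865593405543276 ≈ 2.5869e-16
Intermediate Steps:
E(M) = 42 (E(M) = 3 - 1*(-39) = 3 + 39 = 42)
D(L) = 1476 (D(L) = 1434 + 42 = 1476)
O = -7885 (O = 35 + 5*(-66*24) = 35 + 5*(-1584) = 35 - 7920 = -7885)
s(K) = K²*(1343 + K²) (s(K) = (K² + 1343)*K² = (1343 + K²)*K² = K²*(1343 + K²))
1/(D(-3124) + s(O)) = 1/(1476 + (-7885)²*(1343 + (-7885)²)) = 1/(1476 + 62173225*(1343 + 62173225)) = 1/(1476 + 62173225*62174568) = 1/(1476 + 3865593405541800) = 1/3865593405543276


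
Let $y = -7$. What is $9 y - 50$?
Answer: $-113$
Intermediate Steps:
$9 y - 50 = 9 \left(-7\right) - 50 = -63 - 50 = -113$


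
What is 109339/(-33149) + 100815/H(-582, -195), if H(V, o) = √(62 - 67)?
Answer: -109339/33149 - 20163*I*√5 ≈ -3.2984 - 45086.0*I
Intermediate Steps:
H(V, o) = I*√5 (H(V, o) = √(-5) = I*√5)
109339/(-33149) + 100815/H(-582, -195) = 109339/(-33149) + 100815/((I*√5)) = 109339*(-1/33149) + 100815*(-I*√5/5) = -109339/33149 - 20163*I*√5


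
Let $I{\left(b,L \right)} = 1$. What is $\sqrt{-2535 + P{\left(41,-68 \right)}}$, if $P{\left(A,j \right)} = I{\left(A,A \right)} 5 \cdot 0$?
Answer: $13 i \sqrt{15} \approx 50.349 i$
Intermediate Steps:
$P{\left(A,j \right)} = 0$ ($P{\left(A,j \right)} = 1 \cdot 5 \cdot 0 = 5 \cdot 0 = 0$)
$\sqrt{-2535 + P{\left(41,-68 \right)}} = \sqrt{-2535 + 0} = \sqrt{-2535} = 13 i \sqrt{15}$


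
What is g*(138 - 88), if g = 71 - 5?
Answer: 3300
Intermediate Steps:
g = 66
g*(138 - 88) = 66*(138 - 88) = 66*50 = 3300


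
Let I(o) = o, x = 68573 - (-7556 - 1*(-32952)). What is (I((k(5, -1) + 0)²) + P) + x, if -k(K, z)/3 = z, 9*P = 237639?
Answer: 208771/3 ≈ 69590.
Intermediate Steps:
P = 79213/3 (P = (⅑)*237639 = 79213/3 ≈ 26404.)
k(K, z) = -3*z
x = 43177 (x = 68573 - (-7556 + 32952) = 68573 - 1*25396 = 68573 - 25396 = 43177)
(I((k(5, -1) + 0)²) + P) + x = ((-3*(-1) + 0)² + 79213/3) + 43177 = ((3 + 0)² + 79213/3) + 43177 = (3² + 79213/3) + 43177 = (9 + 79213/3) + 43177 = 79240/3 + 43177 = 208771/3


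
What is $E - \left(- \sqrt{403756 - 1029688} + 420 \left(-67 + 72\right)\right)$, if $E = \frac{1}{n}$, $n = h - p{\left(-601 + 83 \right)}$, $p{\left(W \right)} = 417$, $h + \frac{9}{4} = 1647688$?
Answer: $- \frac{13837057496}{6589075} + 6 i \sqrt{17387} \approx -2100.0 + 791.16 i$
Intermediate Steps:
$h = \frac{6590743}{4}$ ($h = - \frac{9}{4} + 1647688 = \frac{6590743}{4} \approx 1.6477 \cdot 10^{6}$)
$n = \frac{6589075}{4}$ ($n = \frac{6590743}{4} - 417 = \frac{6589075}{4} \approx 1.6473 \cdot 10^{6}$)
$E = \frac{4}{6589075}$ ($E = \frac{1}{\frac{6589075}{4}} = \frac{4}{6589075} \approx 6.0707 \cdot 10^{-7}$)
$E - \left(- \sqrt{403756 - 1029688} + 420 \left(-67 + 72\right)\right) = \frac{4}{6589075} - \left(- \sqrt{403756 - 1029688} + 420 \left(-67 + 72\right)\right) = \frac{4}{6589075} + \left(\sqrt{-625932} - 2100\right) = \frac{4}{6589075} - \left(2100 - 6 i \sqrt{17387}\right) = - \frac{13837057496}{6589075} + 6 i \sqrt{17387}$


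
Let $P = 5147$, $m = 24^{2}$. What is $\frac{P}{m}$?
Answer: $\frac{5147}{576} \approx 8.9358$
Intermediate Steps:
$m = 576$
$\frac{P}{m} = \frac{5147}{576}$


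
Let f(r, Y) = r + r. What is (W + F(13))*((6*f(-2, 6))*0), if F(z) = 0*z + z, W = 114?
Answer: 0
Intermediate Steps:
F(z) = z (F(z) = 0 + z = z)
f(r, Y) = 2*r
(W + F(13))*((6*f(-2, 6))*0) = (114 + 13)*((6*(2*(-2)))*0) = 127*((6*(-4))*0) = 127*(-24*0) = 127*0 = 0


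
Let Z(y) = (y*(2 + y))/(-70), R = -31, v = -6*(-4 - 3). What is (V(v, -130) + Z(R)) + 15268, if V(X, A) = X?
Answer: 1070801/70 ≈ 15297.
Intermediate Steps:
v = 42 (v = -6*(-7) = 42)
Z(y) = -y*(2 + y)/70 (Z(y) = (y*(2 + y))*(-1/70) = -y*(2 + y)/70)
(V(v, -130) + Z(R)) + 15268 = (42 - 1/70*(-31)*(2 - 31)) + 15268 = (42 - 1/70*(-31)*(-29)) + 15268 = (42 - 899/70) + 15268 = 2041/70 + 15268 = 1070801/70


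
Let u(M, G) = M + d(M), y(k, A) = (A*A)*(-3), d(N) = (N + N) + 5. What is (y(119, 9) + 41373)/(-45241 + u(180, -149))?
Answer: -20565/22348 ≈ -0.92022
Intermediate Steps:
d(N) = 5 + 2*N (d(N) = 2*N + 5 = 5 + 2*N)
y(k, A) = -3*A**2 (y(k, A) = A**2*(-3) = -3*A**2)
u(M, G) = 5 + 3*M (u(M, G) = M + (5 + 2*M) = 5 + 3*M)
(y(119, 9) + 41373)/(-45241 + u(180, -149)) = (-3*9**2 + 41373)/(-45241 + (5 + 3*180)) = (-3*81 + 41373)/(-45241 + (5 + 540)) = (-243 + 41373)/(-45241 + 545) = 41130/(-44696) = 41130*(-1/44696) = -20565/22348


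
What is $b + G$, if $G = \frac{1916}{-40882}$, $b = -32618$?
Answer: $- \frac{666745496}{20441} \approx -32618.0$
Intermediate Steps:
$G = - \frac{958}{20441}$ ($G = 1916 \left(- \frac{1}{40882}\right) = - \frac{958}{20441} \approx -0.046867$)
$b + G = -32618 - \frac{958}{20441} = - \frac{666745496}{20441}$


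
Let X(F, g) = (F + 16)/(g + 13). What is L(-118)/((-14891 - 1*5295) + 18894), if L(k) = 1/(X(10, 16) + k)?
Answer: 29/4387632 ≈ 6.6095e-6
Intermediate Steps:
X(F, g) = (16 + F)/(13 + g)
L(k) = 1/(26/29 + k) (L(k) = 1/((16 + 10)/(13 + 16) + k) = 1/(26/29 + k))
L(-118)/((-14891 - 1*5295) + 18894) = (29/(26 + 29*(-118)))/((-14891 - 1*5295) + 18894) = (29/(26 - 3422))/((-14891 - 5295) + 18894) = (29/(-3396))/(-20186 + 18894) = (29*(-1/3396))/(-1292) = -29/3396*(-1/1292) = 29/4387632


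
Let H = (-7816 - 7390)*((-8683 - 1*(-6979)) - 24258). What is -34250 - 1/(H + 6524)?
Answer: -13521375838001/394784696 ≈ -34250.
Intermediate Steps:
H = 394778172 (H = -15206*((-8683 + 6979) - 24258) = -15206*(-1704 - 24258) = -15206*(-25962) = 394778172)
-34250 - 1/(H + 6524) = -34250 - 1/(394778172 + 6524) = -34250 - 1/394784696 = -13521375838001/394784696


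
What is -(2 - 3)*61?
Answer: 61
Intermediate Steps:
-(2 - 3)*61 = -1*(-1)*61 = 1*61 = 61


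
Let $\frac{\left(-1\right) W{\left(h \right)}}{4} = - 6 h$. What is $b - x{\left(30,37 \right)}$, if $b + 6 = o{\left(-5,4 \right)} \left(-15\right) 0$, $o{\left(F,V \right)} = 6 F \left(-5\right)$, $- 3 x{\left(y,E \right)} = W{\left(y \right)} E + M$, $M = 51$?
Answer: $8891$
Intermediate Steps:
$W{\left(h \right)} = 24 h$ ($W{\left(h \right)} = - 4 \left(- 6 h\right) = 24 h$)
$x{\left(y,E \right)} = -17 - 8 E y$ ($x{\left(y,E \right)} = - \frac{24 y E + 51}{3} = - \frac{24 E y + 51}{3} = - \frac{51 + 24 E y}{3} = -17 - 8 E y$)
$o{\left(F,V \right)} = - 30 F$
$b = -6$ ($b = -6 + \left(-30\right) \left(-5\right) \left(-15\right) 0 = -6 + 150 \left(-15\right) 0 = -6 - 0 = -6 + 0 = -6$)
$b - x{\left(30,37 \right)} = -6 - \left(-17 - 296 \cdot 30\right) = -6 - \left(-17 - 8880\right) = -6 - -8897 = -6 + 8897 = 8891$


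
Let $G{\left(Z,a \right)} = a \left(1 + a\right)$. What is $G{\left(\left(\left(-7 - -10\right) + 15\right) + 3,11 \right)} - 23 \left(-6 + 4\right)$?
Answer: $178$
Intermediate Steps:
$G{\left(\left(\left(-7 - -10\right) + 15\right) + 3,11 \right)} - 23 \left(-6 + 4\right) = 11 \left(1 + 11\right) - 23 \left(-6 + 4\right) = 11 \cdot 12 - -46 = 132 + 46 = 178$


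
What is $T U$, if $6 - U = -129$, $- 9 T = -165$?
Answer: $2475$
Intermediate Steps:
$T = \frac{55}{3}$ ($T = \left(- \frac{1}{9}\right) \left(-165\right) = \frac{55}{3} \approx 18.333$)
$U = 135$ ($U = 6 - -129 = 6 + 129 = 135$)
$T U = \frac{55}{3} \cdot 135 = 2475$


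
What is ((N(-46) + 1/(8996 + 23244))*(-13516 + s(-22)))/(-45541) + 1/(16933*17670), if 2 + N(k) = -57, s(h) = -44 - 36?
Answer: -1248063667747751/70855956368652 ≈ -17.614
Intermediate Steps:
s(h) = -80
N(k) = -59 (N(k) = -2 - 57 = -59)
((N(-46) + 1/(8996 + 23244))*(-13516 + s(-22)))/(-45541) + 1/(16933*17670) = ((-59 + 1/(8996 + 23244))*(-13516 - 80))/(-45541) + 1/(16933*17670) = ((-59 + 1/32240)*(-13596))*(-1/45541) + (1/16933)*(1/17670) = ((-59 + 1/32240)*(-13596))*(-1/45541) + 1/299206110 = -1902159/32240*(-13596)*(-1/45541) + 1/299206110 = (6465438441/8060)*(-1/45541) + 1/299206110 = -6465438441/367060460 + 1/299206110 = -1248063667747751/70855956368652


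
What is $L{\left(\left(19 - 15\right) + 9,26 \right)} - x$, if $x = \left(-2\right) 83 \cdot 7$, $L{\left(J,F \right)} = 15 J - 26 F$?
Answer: $681$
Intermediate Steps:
$L{\left(J,F \right)} = - 26 F + 15 J$
$x = -1162$ ($x = \left(-166\right) 7 = -1162$)
$L{\left(\left(19 - 15\right) + 9,26 \right)} - x = \left(\left(-26\right) 26 + 15 \left(\left(19 - 15\right) + 9\right)\right) - -1162 = \left(-676 + 15 \left(4 + 9\right)\right) + 1162 = \left(-676 + 15 \cdot 13\right) + 1162 = \left(-676 + 195\right) + 1162 = -481 + 1162 = 681$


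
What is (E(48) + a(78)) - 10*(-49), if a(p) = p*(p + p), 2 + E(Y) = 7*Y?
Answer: 12992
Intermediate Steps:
E(Y) = -2 + 7*Y
a(p) = 2*p² (a(p) = p*(2*p) = 2*p²)
(E(48) + a(78)) - 10*(-49) = ((-2 + 7*48) + 2*78²) - 10*(-49) = ((-2 + 336) + 2*6084) + 490 = (334 + 12168) + 490 = 12502 + 490 = 12992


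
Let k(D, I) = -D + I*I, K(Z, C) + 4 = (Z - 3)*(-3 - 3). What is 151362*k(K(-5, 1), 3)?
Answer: -5297670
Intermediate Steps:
K(Z, C) = 14 - 6*Z (K(Z, C) = -4 + (Z - 3)*(-3 - 3) = -4 + (-3 + Z)*(-6) = -4 + (18 - 6*Z) = 14 - 6*Z)
k(D, I) = I**2 - D (k(D, I) = -D + I**2 = I**2 - D)
151362*k(K(-5, 1), 3) = 151362*(3**2 - (14 - 6*(-5))) = 151362*(9 - (14 + 30)) = 151362*(9 - 1*44) = 151362*(9 - 44) = 151362*(-35) = -5297670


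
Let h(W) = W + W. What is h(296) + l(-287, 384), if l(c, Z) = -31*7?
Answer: 375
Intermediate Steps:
l(c, Z) = -217
h(W) = 2*W
h(296) + l(-287, 384) = 2*296 - 217 = 592 - 217 = 375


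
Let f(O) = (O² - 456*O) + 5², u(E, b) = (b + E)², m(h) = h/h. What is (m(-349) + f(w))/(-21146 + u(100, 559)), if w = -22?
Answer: 10542/413135 ≈ 0.025517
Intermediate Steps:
m(h) = 1
u(E, b) = (E + b)²
f(O) = 25 + O² - 456*O (f(O) = (O² - 456*O) + 25 = 25 + O² - 456*O)
(m(-349) + f(w))/(-21146 + u(100, 559)) = (1 + (25 + (-22)² - 456*(-22)))/(-21146 + (100 + 559)²) = (1 + (25 + 484 + 10032))/(-21146 + 659²) = (1 + 10541)/(-21146 + 434281) = 10542/413135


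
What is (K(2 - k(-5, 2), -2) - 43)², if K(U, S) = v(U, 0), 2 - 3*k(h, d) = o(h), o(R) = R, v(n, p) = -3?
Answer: 2116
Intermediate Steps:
k(h, d) = ⅔ - h/3
K(U, S) = -3
(K(2 - k(-5, 2), -2) - 43)² = (-3 - 43)² = (-46)² = 2116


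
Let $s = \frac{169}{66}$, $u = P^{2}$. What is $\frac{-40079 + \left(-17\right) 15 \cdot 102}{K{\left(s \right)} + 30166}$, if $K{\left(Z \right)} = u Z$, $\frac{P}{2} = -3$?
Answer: $- \frac{726979}{332840} \approx -2.1842$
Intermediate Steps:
$P = -6$ ($P = 2 \left(-3\right) = -6$)
$u = 36$ ($u = \left(-6\right)^{2} = 36$)
$s = \frac{169}{66}$ ($s = 169 \cdot \frac{1}{66} = \frac{169}{66} \approx 2.5606$)
$K{\left(Z \right)} = 36 Z$
$\frac{-40079 + \left(-17\right) 15 \cdot 102}{K{\left(s \right)} + 30166} = \frac{-40079 + \left(-17\right) 15 \cdot 102}{36 \cdot \frac{169}{66} + 30166} = \frac{-40079 - 26010}{\frac{1014}{11} + 30166} = \frac{-40079 - 26010}{\frac{332840}{11}} = \left(-66089\right) \frac{11}{332840} = - \frac{726979}{332840}$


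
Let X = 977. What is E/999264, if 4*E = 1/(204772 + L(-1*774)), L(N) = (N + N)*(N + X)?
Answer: -1/437565714432 ≈ -2.2854e-12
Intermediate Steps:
L(N) = 2*N*(977 + N) (L(N) = (N + N)*(N + 977) = (2*N)*(977 + N) = 2*N*(977 + N))
E = -1/437888 (E = 1/(4*(204772 + 2*(-1*774)*(977 - 1*774))) = 1/(4*(204772 + 2*(-774)*(977 - 774))) = 1/(4*(204772 + 2*(-774)*203)) = 1/(4*(204772 - 314244)) = (¼)/(-109472) = (¼)*(-1/109472) = -1/437888 ≈ -2.2837e-6)
E/999264 = -1/437888/999264 = -1/437888*1/999264 = -1/437565714432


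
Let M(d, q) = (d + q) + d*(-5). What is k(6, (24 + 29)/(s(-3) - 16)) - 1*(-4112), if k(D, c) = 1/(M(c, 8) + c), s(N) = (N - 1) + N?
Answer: 1410439/343 ≈ 4112.1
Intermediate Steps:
s(N) = -1 + 2*N (s(N) = (-1 + N) + N = -1 + 2*N)
M(d, q) = q - 4*d (M(d, q) = (d + q) - 5*d = q - 4*d)
k(D, c) = 1/(8 - 3*c) (k(D, c) = 1/((8 - 4*c) + c) = 1/(8 - 3*c))
k(6, (24 + 29)/(s(-3) - 16)) - 1*(-4112) = -1/(-8 + 3*((24 + 29)/((-1 + 2*(-3)) - 16))) - 1*(-4112) = -1/(-8 + 3*(53/((-1 - 6) - 16))) + 4112 = -1/(-8 + 3*(53/(-7 - 16))) + 4112 = -1/(-8 + 3*(53/(-23))) + 4112 = -1/(-8 + 3*(53*(-1/23))) + 4112 = -1/(-8 + 3*(-53/23)) + 4112 = -1/(-8 - 159/23) + 4112 = -1/(-343/23) + 4112 = -1*(-23/343) + 4112 = 23/343 + 4112 = 1410439/343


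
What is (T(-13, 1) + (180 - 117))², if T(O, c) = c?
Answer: 4096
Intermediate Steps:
(T(-13, 1) + (180 - 117))² = (1 + (180 - 117))² = (1 + 63)² = 64² = 4096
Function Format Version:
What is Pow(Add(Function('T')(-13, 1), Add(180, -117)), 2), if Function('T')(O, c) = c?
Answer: 4096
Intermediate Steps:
Pow(Add(Function('T')(-13, 1), Add(180, -117)), 2) = Pow(Add(1, Add(180, -117)), 2) = Pow(Add(1, 63), 2) = Pow(64, 2) = 4096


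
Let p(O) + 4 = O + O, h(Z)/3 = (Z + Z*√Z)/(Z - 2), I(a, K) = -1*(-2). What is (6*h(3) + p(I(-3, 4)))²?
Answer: 11664 + 5832*√3 ≈ 21765.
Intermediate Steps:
I(a, K) = 2
h(Z) = 3*(Z + Z^(3/2))/(-2 + Z) (h(Z) = 3*((Z + Z*√Z)/(Z - 2)) = 3*((Z + Z^(3/2))/(-2 + Z)) = 3*(Z + Z^(3/2))/(-2 + Z))
p(O) = -4 + 2*O (p(O) = -4 + (O + O) = -4 + 2*O)
(6*h(3) + p(I(-3, 4)))² = (6*(3*(3 + 3^(3/2))/(-2 + 3)) + (-4 + 2*2))² = (6*(3*(3 + 3*√3)/1) + (-4 + 4))² = (6*(3*1*(3 + 3*√3)) + 0)² = (6*(9 + 9*√3) + 0)² = ((54 + 54*√3) + 0)² = (54 + 54*√3)²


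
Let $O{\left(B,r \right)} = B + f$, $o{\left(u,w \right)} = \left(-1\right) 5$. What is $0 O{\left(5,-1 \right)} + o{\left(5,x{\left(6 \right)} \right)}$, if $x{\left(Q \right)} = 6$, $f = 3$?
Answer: $-5$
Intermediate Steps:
$o{\left(u,w \right)} = -5$
$O{\left(B,r \right)} = 3 + B$ ($O{\left(B,r \right)} = B + 3 = 3 + B$)
$0 O{\left(5,-1 \right)} + o{\left(5,x{\left(6 \right)} \right)} = 0 \left(3 + 5\right) - 5 = 0 \cdot 8 - 5 = 0 - 5 = -5$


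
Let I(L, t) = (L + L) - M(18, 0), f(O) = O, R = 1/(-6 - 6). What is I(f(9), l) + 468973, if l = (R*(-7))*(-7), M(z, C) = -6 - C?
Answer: 468997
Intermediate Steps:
R = -1/12 (R = 1/(-12) = -1/12 ≈ -0.083333)
l = -49/12 (l = -1/12*(-7)*(-7) = (7/12)*(-7) = -49/12 ≈ -4.0833)
I(L, t) = 6 + 2*L (I(L, t) = (L + L) - (-6 - 1*0) = 2*L - (-6 + 0) = 2*L - 1*(-6) = 2*L + 6 = 6 + 2*L)
I(f(9), l) + 468973 = (6 + 2*9) + 468973 = (6 + 18) + 468973 = 24 + 468973 = 468997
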